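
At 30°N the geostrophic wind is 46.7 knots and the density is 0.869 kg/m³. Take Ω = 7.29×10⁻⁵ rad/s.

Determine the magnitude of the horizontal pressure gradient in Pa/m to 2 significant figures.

1.5×10⁻³ Pa/m

Coriolis parameter at 30°N:
f = 2Ω sin φ = 2 × 7.29×10⁻⁵ × sin 30° = 7.29×10⁻⁵ s⁻¹
Wind speed in SI: 46.7 knots = 24.0 m/s
Geostrophic balance rearranged: |∂P/∂n| = f ρ V_g
|∂P/∂n| = 7.29×10⁻⁵ × 0.869 × 24.0 = 1.52×10⁻³ Pa/m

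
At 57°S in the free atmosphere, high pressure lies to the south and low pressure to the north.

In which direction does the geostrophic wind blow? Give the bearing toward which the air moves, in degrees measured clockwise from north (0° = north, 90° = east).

The pressure-gradient force points toward the north (bearing 000°).
Geostrophic balance: in the Southern Hemisphere the Coriolis force deflects motion to the left, so the geostrophic wind blows 90° to the left of the pressure-gradient force (low pressure on the right).
Rotating 000° by 90° counterclockwise gives 270° — the wind blows toward the west.

270°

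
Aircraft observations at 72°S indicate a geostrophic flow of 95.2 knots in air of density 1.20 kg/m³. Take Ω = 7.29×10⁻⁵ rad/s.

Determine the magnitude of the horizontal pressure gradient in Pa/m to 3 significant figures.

Coriolis parameter at 72°S:
f = 2Ω sin φ = 2 × 7.29×10⁻⁵ × sin 72° = 1.39×10⁻⁴ s⁻¹
Wind speed in SI: 95.2 knots = 49.0 m/s
Geostrophic balance rearranged: |∂P/∂n| = f ρ V_g
|∂P/∂n| = 1.39×10⁻⁴ × 1.20 × 49.0 = 8.15×10⁻³ Pa/m

8.15×10⁻³ Pa/m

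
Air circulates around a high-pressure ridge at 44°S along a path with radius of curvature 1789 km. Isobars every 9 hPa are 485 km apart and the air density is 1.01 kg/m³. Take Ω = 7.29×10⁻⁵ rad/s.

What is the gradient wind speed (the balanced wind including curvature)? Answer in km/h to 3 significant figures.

Coriolis parameter at 44°S:
f = 2Ω sin φ = 2 × 7.29×10⁻⁵ × sin 44° = 1.01×10⁻⁴ s⁻¹
Pressure gradient: |∂P/∂n| = 900 Pa / 485000 m = 1.86×10⁻³ Pa/m
Geostrophic speed: V_g = |∂P/∂n|/(fρ) = 1.86×10⁻³/(1.01×10⁻⁴ × 1.01) = 18.1 m/s
Around a high, pressure-gradient force acts outward with centrifugal, so Coriolis balances both:
fV = (1/ρ)|∂P/∂n| + V²/R  →  V² − fR·V + fR·V_g = 0
With fR = 1.01×10⁻⁴ × 1789×10³ m = 181 m/s:
V = [fR − √((fR)² − 4 fR V_g)]/2 = [181 − √(181² − 4×181×18.1)]/2 = 20.4 m/s
Supergeostrophic (V > V_g = 18.1 m/s), as expected around a high.
Converting: 20.4 m/s × 3.6 = 73.6 km/h

73.6 km/h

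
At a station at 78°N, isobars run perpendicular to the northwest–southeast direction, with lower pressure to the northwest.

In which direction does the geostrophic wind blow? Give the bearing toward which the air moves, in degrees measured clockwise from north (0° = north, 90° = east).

The pressure-gradient force points toward the northwest (bearing 315°).
Geostrophic balance: in the Northern Hemisphere the Coriolis force deflects motion to the right, so the geostrophic wind blows 90° to the right of the pressure-gradient force (low pressure on the left).
Rotating 315° by 90° clockwise gives 045° — the wind blows toward the northeast.

045°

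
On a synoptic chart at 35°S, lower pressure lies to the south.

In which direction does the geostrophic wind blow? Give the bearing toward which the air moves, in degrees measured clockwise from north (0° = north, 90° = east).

090°

The pressure-gradient force points toward the south (bearing 180°).
Geostrophic balance: in the Southern Hemisphere the Coriolis force deflects motion to the left, so the geostrophic wind blows 90° to the left of the pressure-gradient force (low pressure on the right).
Rotating 180° by 90° counterclockwise gives 090° — the wind blows toward the east.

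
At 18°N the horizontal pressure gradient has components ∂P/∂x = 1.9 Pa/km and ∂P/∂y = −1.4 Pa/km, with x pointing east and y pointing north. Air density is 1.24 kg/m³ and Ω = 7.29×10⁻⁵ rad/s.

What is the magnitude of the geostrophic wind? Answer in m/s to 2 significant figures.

Coriolis parameter at 18°N:
f = 2Ω sin φ = 2 × 7.29×10⁻⁵ × sin 18° = 4.51×10⁻⁵ s⁻¹
Component geostrophic relations (x east, y north):
u_g = −(1/(fρ)) ∂P/∂y,  v_g = (1/(fρ)) ∂P/∂x
u_g = −(−1.4×10⁻³)/(4.51×10⁻⁵ × 1.24) = 25.1 m/s;  v_g = (1.9×10⁻³)/(4.51×10⁻⁵ × 1.24) = 34.0 m/s
|V_g| = √(u_g² + v_g²) = 42.2 m/s

42 m/s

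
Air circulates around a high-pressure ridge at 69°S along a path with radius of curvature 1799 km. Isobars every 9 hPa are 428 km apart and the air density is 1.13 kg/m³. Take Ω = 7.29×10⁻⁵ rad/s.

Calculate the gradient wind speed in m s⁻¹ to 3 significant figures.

Coriolis parameter at 69°S:
f = 2Ω sin φ = 2 × 7.29×10⁻⁵ × sin 69° = 1.36×10⁻⁴ s⁻¹
Pressure gradient: |∂P/∂n| = 900 Pa / 428000 m = 2.10×10⁻³ Pa/m
Geostrophic speed: V_g = |∂P/∂n|/(fρ) = 2.10×10⁻³/(1.36×10⁻⁴ × 1.13) = 13.7 m/s
Around a high, pressure-gradient force acts outward with centrifugal, so Coriolis balances both:
fV = (1/ρ)|∂P/∂n| + V²/R  →  V² − fR·V + fR·V_g = 0
With fR = 1.36×10⁻⁴ × 1799×10³ m = 245 m/s:
V = [fR − √((fR)² − 4 fR V_g)]/2 = [245 − √(245² − 4×245×13.7)]/2 = 14.5 m/s
Supergeostrophic (V > V_g = 13.7 m/s), as expected around a high.

14.5 m s⁻¹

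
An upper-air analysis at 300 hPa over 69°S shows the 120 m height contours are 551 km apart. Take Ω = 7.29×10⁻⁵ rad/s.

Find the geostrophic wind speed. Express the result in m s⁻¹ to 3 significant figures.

Coriolis parameter at 69°S:
f = 2Ω sin φ = 2 × 7.29×10⁻⁵ × sin 69° = 1.36×10⁻⁴ s⁻¹
Height gradient: |∂Z/∂n| = 120 m / 551000 m = 2.18×10⁻⁴
On a pressure surface, geostrophic balance gives V_g = (g/f)|∂Z/∂n|:
V_g = 9.81 × 2.18×10⁻⁴ / 1.36×10⁻⁴ = 15.7 m/s

15.7 m s⁻¹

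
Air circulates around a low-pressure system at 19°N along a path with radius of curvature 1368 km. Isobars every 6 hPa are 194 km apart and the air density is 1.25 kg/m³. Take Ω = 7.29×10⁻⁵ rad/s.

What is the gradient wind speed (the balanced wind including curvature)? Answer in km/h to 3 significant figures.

123 km/h

Coriolis parameter at 19°N:
f = 2Ω sin φ = 2 × 7.29×10⁻⁵ × sin 19° = 4.75×10⁻⁵ s⁻¹
Pressure gradient: |∂P/∂n| = 600 Pa / 194000 m = 3.09×10⁻³ Pa/m
Geostrophic speed: V_g = |∂P/∂n|/(fρ) = 3.09×10⁻³/(4.75×10⁻⁵ × 1.25) = 52.1 m/s
Around a low, centrifugal force acts outward with Coriolis, so pressure-gradient force balances both:
(1/ρ)|∂P/∂n| = fV + V²/R  →  V² + fR·V − fR·V_g = 0
With fR = 4.75×10⁻⁵ × 1368×10³ m = 64.9 m/s:
V = [−fR + √((fR)² + 4 fR V_g)]/2 = [−64.9 + √(64.9² + 4×64.9×52.1)]/2 = 34.2 m/s
Subgeostrophic (V < V_g = 52.1 m/s), as expected around a low.
Converting: 34.2 m/s × 3.6 = 123 km/h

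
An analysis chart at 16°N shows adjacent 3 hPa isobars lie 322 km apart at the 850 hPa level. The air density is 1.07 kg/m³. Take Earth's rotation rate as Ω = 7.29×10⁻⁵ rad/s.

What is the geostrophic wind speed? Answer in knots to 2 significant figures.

42 knots

Coriolis parameter at 16°N:
f = 2Ω sin φ = 2 × 7.29×10⁻⁵ × sin 16° = 4.02×10⁻⁵ s⁻¹
Pressure gradient: |∂P/∂n| = 300 Pa / 322000 m = 9.32×10⁻⁴ Pa/m
Geostrophic balance (pressure-gradient force = Coriolis force):
V_g = (1/(fρ)) |∂P/∂n| = 9.32×10⁻⁴ / (4.02×10⁻⁵ × 1.07) = 21.7 m/s
Converting: 21.7 m/s × 1.944 = 42 knots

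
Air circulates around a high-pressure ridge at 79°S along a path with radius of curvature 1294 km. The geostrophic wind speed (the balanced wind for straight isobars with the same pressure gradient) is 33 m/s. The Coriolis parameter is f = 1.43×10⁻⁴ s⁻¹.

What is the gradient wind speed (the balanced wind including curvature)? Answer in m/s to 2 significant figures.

43 m/s

Around a high, pressure-gradient force acts outward with centrifugal, so Coriolis balances both:
fV = (1/ρ)|∂P/∂n| + V²/R  →  V² − fR·V + fR·V_g = 0
With fR = 1.43×10⁻⁴ × 1294×10³ m = 185 m/s:
V = [fR − √((fR)² − 4 fR V_g)]/2 = [185 − √(185² − 4×185×33)]/2 = 43 m/s
Supergeostrophic (V > V_g = 33 m/s), as expected around a high.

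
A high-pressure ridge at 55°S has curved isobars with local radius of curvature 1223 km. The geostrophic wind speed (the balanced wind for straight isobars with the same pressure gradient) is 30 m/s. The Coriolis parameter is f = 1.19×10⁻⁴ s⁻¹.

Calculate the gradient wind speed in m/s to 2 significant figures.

Around a high, pressure-gradient force acts outward with centrifugal, so Coriolis balances both:
fV = (1/ρ)|∂P/∂n| + V²/R  →  V² − fR·V + fR·V_g = 0
With fR = 1.19×10⁻⁴ × 1223×10³ m = 146 m/s:
V = [fR − √((fR)² − 4 fR V_g)]/2 = [146 − √(146² − 4×146×30)]/2 = 42.3 m/s
Supergeostrophic (V > V_g = 30 m/s), as expected around a high.

42 m/s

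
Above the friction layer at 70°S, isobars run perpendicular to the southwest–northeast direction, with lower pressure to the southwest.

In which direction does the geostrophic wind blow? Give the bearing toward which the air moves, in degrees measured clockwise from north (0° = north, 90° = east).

The pressure-gradient force points toward the southwest (bearing 225°).
Geostrophic balance: in the Southern Hemisphere the Coriolis force deflects motion to the left, so the geostrophic wind blows 90° to the left of the pressure-gradient force (low pressure on the right).
Rotating 225° by 90° counterclockwise gives 135° — the wind blows toward the southeast.

135°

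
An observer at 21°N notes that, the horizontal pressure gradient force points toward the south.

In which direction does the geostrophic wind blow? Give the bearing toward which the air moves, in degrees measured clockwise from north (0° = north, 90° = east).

The pressure-gradient force points toward the south (bearing 180°).
Geostrophic balance: in the Northern Hemisphere the Coriolis force deflects motion to the right, so the geostrophic wind blows 90° to the right of the pressure-gradient force (low pressure on the left).
Rotating 180° by 90° clockwise gives 270° — the wind blows toward the west.

270°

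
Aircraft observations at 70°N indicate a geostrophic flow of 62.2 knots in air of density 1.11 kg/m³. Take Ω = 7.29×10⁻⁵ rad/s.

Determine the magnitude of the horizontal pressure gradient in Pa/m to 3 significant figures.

Coriolis parameter at 70°N:
f = 2Ω sin φ = 2 × 7.29×10⁻⁵ × sin 70° = 1.37×10⁻⁴ s⁻¹
Wind speed in SI: 62.2 knots = 32.0 m/s
Geostrophic balance rearranged: |∂P/∂n| = f ρ V_g
|∂P/∂n| = 1.37×10⁻⁴ × 1.11 × 32.0 = 4.87×10⁻³ Pa/m

4.87×10⁻³ Pa/m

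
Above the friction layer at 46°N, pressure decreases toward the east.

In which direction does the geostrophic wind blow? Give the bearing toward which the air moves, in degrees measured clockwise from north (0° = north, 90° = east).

The pressure-gradient force points toward the east (bearing 090°).
Geostrophic balance: in the Northern Hemisphere the Coriolis force deflects motion to the right, so the geostrophic wind blows 90° to the right of the pressure-gradient force (low pressure on the left).
Rotating 090° by 90° clockwise gives 180° — the wind blows toward the south.

180°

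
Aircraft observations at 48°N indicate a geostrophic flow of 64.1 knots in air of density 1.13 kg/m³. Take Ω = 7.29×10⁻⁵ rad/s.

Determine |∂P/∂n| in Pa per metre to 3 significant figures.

Coriolis parameter at 48°N:
f = 2Ω sin φ = 2 × 7.29×10⁻⁵ × sin 48° = 1.08×10⁻⁴ s⁻¹
Wind speed in SI: 64.1 knots = 33.0 m/s
Geostrophic balance rearranged: |∂P/∂n| = f ρ V_g
|∂P/∂n| = 1.08×10⁻⁴ × 1.13 × 33.0 = 4.04×10⁻³ Pa/m

4.04×10⁻³ Pa/m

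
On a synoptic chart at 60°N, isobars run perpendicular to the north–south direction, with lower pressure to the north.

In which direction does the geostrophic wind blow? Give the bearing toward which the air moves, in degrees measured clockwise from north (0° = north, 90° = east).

The pressure-gradient force points toward the north (bearing 000°).
Geostrophic balance: in the Northern Hemisphere the Coriolis force deflects motion to the right, so the geostrophic wind blows 90° to the right of the pressure-gradient force (low pressure on the left).
Rotating 000° by 90° clockwise gives 090° — the wind blows toward the east.

090°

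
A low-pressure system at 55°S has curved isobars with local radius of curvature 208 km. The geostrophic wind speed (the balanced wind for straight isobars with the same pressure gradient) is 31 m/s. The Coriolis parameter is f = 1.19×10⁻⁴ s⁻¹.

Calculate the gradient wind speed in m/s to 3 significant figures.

18.0 m/s

Around a low, centrifugal force acts outward with Coriolis, so pressure-gradient force balances both:
(1/ρ)|∂P/∂n| = fV + V²/R  →  V² + fR·V − fR·V_g = 0
With fR = 1.19×10⁻⁴ × 208×10³ m = 24.8 m/s:
V = [−fR + √((fR)² + 4 fR V_g)]/2 = [−24.8 + √(24.8² + 4×24.8×31)]/2 = 18 m/s
Subgeostrophic (V < V_g = 31 m/s), as expected around a low.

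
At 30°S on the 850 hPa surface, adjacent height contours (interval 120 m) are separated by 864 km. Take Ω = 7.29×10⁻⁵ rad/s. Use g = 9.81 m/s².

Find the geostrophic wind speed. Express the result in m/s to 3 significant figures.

Coriolis parameter at 30°S:
f = 2Ω sin φ = 2 × 7.29×10⁻⁵ × sin 30° = 7.29×10⁻⁵ s⁻¹
Height gradient: |∂Z/∂n| = 120 m / 864000 m = 1.39×10⁻⁴
On a pressure surface, geostrophic balance gives V_g = (g/f)|∂Z/∂n|:
V_g = 9.81 × 1.39×10⁻⁴ / 7.29×10⁻⁵ = 18.7 m/s

18.7 m/s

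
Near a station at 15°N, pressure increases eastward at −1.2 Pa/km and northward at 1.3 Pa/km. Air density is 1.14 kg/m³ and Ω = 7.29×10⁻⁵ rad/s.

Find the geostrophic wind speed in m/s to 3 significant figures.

41.1 m/s

Coriolis parameter at 15°N:
f = 2Ω sin φ = 2 × 7.29×10⁻⁵ × sin 15° = 3.77×10⁻⁵ s⁻¹
Component geostrophic relations (x east, y north):
u_g = −(1/(fρ)) ∂P/∂y,  v_g = (1/(fρ)) ∂P/∂x
u_g = −(1.3×10⁻³)/(3.77×10⁻⁵ × 1.14) = −30.2 m/s;  v_g = (−1.2×10⁻³)/(3.77×10⁻⁵ × 1.14) = −27.9 m/s
|V_g| = √(u_g² + v_g²) = 41.1 m/s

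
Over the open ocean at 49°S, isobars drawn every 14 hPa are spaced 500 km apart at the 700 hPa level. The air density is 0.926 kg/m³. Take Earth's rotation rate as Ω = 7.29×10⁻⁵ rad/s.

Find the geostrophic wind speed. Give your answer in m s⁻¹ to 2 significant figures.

27 m s⁻¹

Coriolis parameter at 49°S:
f = 2Ω sin φ = 2 × 7.29×10⁻⁵ × sin 49° = 1.10×10⁻⁴ s⁻¹
Pressure gradient: |∂P/∂n| = 1400 Pa / 500000 m = 2.80×10⁻³ Pa/m
Geostrophic balance (pressure-gradient force = Coriolis force):
V_g = (1/(fρ)) |∂P/∂n| = 2.80×10⁻³ / (1.10×10⁻⁴ × 0.926) = 27.5 m/s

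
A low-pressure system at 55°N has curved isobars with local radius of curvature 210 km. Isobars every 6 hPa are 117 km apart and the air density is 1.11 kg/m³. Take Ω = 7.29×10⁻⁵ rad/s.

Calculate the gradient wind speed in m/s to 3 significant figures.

Coriolis parameter at 55°N:
f = 2Ω sin φ = 2 × 7.29×10⁻⁵ × sin 55° = 1.19×10⁻⁴ s⁻¹
Pressure gradient: |∂P/∂n| = 600 Pa / 117000 m = 5.13×10⁻³ Pa/m
Geostrophic speed: V_g = |∂P/∂n|/(fρ) = 5.13×10⁻³/(1.19×10⁻⁴ × 1.11) = 38.7 m/s
Around a low, centrifugal force acts outward with Coriolis, so pressure-gradient force balances both:
(1/ρ)|∂P/∂n| = fV + V²/R  →  V² + fR·V − fR·V_g = 0
With fR = 1.19×10⁻⁴ × 210×10³ m = 25.1 m/s:
V = [−fR + √((fR)² + 4 fR V_g)]/2 = [−25.1 + √(25.1² + 4×25.1×38.7)]/2 = 21 m/s
Subgeostrophic (V < V_g = 38.7 m/s), as expected around a low.

21.0 m/s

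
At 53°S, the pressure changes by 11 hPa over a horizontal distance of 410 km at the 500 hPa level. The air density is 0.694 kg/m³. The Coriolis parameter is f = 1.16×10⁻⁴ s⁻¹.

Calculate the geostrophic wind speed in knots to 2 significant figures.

65 knots

Pressure gradient: |∂P/∂n| = 1100 Pa / 410000 m = 2.68×10⁻³ Pa/m
Geostrophic balance (pressure-gradient force = Coriolis force):
V_g = (1/(fρ)) |∂P/∂n| = 2.68×10⁻³ / (1.16×10⁻⁴ × 0.694) = 33.3 m/s
Converting: 33.3 m/s × 1.944 = 65 knots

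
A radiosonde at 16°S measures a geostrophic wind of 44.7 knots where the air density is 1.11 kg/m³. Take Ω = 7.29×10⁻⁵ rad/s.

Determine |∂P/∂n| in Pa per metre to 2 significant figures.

Coriolis parameter at 16°S:
f = 2Ω sin φ = 2 × 7.29×10⁻⁵ × sin 16° = 4.02×10⁻⁵ s⁻¹
Wind speed in SI: 44.7 knots = 23.0 m/s
Geostrophic balance rearranged: |∂P/∂n| = f ρ V_g
|∂P/∂n| = 4.02×10⁻⁵ × 1.11 × 23.0 = 1.03×10⁻³ Pa/m

1.0×10⁻³ Pa/m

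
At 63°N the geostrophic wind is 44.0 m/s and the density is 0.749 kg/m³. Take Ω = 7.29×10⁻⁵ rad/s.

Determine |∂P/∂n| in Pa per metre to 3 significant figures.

4.28×10⁻³ Pa/m

Coriolis parameter at 63°N:
f = 2Ω sin φ = 2 × 7.29×10⁻⁵ × sin 63° = 1.30×10⁻⁴ s⁻¹
Geostrophic balance rearranged: |∂P/∂n| = f ρ V_g
|∂P/∂n| = 1.30×10⁻⁴ × 0.749 × 44.0 = 4.28×10⁻³ Pa/m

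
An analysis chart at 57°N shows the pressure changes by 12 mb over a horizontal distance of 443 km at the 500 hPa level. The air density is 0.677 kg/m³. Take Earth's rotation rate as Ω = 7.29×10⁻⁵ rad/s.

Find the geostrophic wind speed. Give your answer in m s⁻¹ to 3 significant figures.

32.7 m s⁻¹

Coriolis parameter at 57°N:
f = 2Ω sin φ = 2 × 7.29×10⁻⁵ × sin 57° = 1.22×10⁻⁴ s⁻¹
Pressure gradient: |∂P/∂n| = 1200 Pa / 443000 m = 2.71×10⁻³ Pa/m
Geostrophic balance (pressure-gradient force = Coriolis force):
V_g = (1/(fρ)) |∂P/∂n| = 2.71×10⁻³ / (1.22×10⁻⁴ × 0.677) = 32.7 m/s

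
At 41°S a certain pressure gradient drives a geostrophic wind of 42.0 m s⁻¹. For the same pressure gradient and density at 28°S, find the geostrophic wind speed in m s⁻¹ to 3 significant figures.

58.7 m s⁻¹

With the same pressure gradient and density, V_g ∝ 1/f ∝ 1/sin φ.
V₂ = V₁ · sin φ₁ / sin φ₂ = 42.0 × sin 41° / sin 28°
V₂ = 42.0 × 0.6561/0.4695 = 58.7 m s⁻¹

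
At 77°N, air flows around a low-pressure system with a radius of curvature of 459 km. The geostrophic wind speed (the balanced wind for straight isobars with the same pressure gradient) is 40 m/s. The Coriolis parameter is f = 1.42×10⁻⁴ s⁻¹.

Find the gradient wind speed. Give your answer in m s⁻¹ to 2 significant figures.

28 m s⁻¹

Around a low, centrifugal force acts outward with Coriolis, so pressure-gradient force balances both:
(1/ρ)|∂P/∂n| = fV + V²/R  →  V² + fR·V − fR·V_g = 0
With fR = 1.42×10⁻⁴ × 459×10³ m = 65.2 m/s:
V = [−fR + √((fR)² + 4 fR V_g)]/2 = [−65.2 + √(65.2² + 4×65.2×40)]/2 = 28 m/s
Subgeostrophic (V < V_g = 40 m/s), as expected around a low.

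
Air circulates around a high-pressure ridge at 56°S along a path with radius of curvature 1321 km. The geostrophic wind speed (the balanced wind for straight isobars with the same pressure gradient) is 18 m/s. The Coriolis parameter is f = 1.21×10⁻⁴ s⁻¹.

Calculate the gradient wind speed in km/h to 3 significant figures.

Around a high, pressure-gradient force acts outward with centrifugal, so Coriolis balances both:
fV = (1/ρ)|∂P/∂n| + V²/R  →  V² − fR·V + fR·V_g = 0
With fR = 1.21×10⁻⁴ × 1321×10³ m = 160 m/s:
V = [fR − √((fR)² − 4 fR V_g)]/2 = [160 − √(160² − 4×160×18)]/2 = 20.7 m/s
Supergeostrophic (V > V_g = 18 m/s), as expected around a high.
Converting: 20.7 m/s × 3.6 = 74.4 km/h

74.4 km/h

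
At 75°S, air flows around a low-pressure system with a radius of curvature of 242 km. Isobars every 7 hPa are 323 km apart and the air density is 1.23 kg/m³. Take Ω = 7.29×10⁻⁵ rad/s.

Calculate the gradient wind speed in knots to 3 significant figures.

18.9 knots

Coriolis parameter at 75°S:
f = 2Ω sin φ = 2 × 7.29×10⁻⁵ × sin 75° = 1.41×10⁻⁴ s⁻¹
Pressure gradient: |∂P/∂n| = 700 Pa / 323000 m = 2.17×10⁻³ Pa/m
Geostrophic speed: V_g = |∂P/∂n|/(fρ) = 2.17×10⁻³/(1.41×10⁻⁴ × 1.23) = 12.5 m/s
Around a low, centrifugal force acts outward with Coriolis, so pressure-gradient force balances both:
(1/ρ)|∂P/∂n| = fV + V²/R  →  V² + fR·V − fR·V_g = 0
With fR = 1.41×10⁻⁴ × 242×10³ m = 34.1 m/s:
V = [−fR + √((fR)² + 4 fR V_g)]/2 = [−34.1 + √(34.1² + 4×34.1×12.5)]/2 = 9.73 m/s
Subgeostrophic (V < V_g = 12.5 m/s), as expected around a low.
Converting: 9.73 m/s × 1.944 = 18.9 knots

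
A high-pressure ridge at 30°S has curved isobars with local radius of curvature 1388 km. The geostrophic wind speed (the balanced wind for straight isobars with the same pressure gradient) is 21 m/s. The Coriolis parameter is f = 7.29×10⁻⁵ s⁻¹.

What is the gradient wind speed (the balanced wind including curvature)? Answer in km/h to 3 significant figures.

107 km/h

Around a high, pressure-gradient force acts outward with centrifugal, so Coriolis balances both:
fV = (1/ρ)|∂P/∂n| + V²/R  →  V² − fR·V + fR·V_g = 0
With fR = 7.29×10⁻⁵ × 1388×10³ m = 101 m/s:
V = [fR − √((fR)² − 4 fR V_g)]/2 = [101 − √(101² − 4×101×21)]/2 = 29.7 m/s
Supergeostrophic (V > V_g = 21 m/s), as expected around a high.
Converting: 29.7 m/s × 3.6 = 107 km/h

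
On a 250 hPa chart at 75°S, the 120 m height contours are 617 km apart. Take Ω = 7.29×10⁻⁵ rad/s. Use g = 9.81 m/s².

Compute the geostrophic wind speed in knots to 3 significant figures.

Coriolis parameter at 75°S:
f = 2Ω sin φ = 2 × 7.29×10⁻⁵ × sin 75° = 1.41×10⁻⁴ s⁻¹
Height gradient: |∂Z/∂n| = 120 m / 617000 m = 1.94×10⁻⁴
On a pressure surface, geostrophic balance gives V_g = (g/f)|∂Z/∂n|:
V_g = 9.81 × 1.94×10⁻⁴ / 1.41×10⁻⁴ = 13.5 m/s
Converting: 13.5 m/s × 1.944 = 26.3 knots

26.3 knots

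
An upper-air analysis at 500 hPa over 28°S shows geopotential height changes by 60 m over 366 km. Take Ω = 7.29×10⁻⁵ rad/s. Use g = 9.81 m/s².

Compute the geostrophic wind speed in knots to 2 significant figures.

Coriolis parameter at 28°S:
f = 2Ω sin φ = 2 × 7.29×10⁻⁵ × sin 28° = 6.84×10⁻⁵ s⁻¹
Height gradient: |∂Z/∂n| = 60 m / 366000 m = 1.64×10⁻⁴
On a pressure surface, geostrophic balance gives V_g = (g/f)|∂Z/∂n|:
V_g = 9.81 × 1.64×10⁻⁴ / 6.84×10⁻⁵ = 23.5 m/s
Converting: 23.5 m/s × 1.944 = 46 knots

46 knots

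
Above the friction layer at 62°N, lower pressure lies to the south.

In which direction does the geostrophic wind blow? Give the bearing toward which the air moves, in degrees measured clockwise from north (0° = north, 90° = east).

The pressure-gradient force points toward the south (bearing 180°).
Geostrophic balance: in the Northern Hemisphere the Coriolis force deflects motion to the right, so the geostrophic wind blows 90° to the right of the pressure-gradient force (low pressure on the left).
Rotating 180° by 90° clockwise gives 270° — the wind blows toward the west.

270°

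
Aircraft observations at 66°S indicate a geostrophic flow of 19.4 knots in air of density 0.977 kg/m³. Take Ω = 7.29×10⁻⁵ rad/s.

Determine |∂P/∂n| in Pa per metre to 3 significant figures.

1.30×10⁻³ Pa/m

Coriolis parameter at 66°S:
f = 2Ω sin φ = 2 × 7.29×10⁻⁵ × sin 66° = 1.33×10⁻⁴ s⁻¹
Wind speed in SI: 19.4 knots = 9.98 m/s
Geostrophic balance rearranged: |∂P/∂n| = f ρ V_g
|∂P/∂n| = 1.33×10⁻⁴ × 0.977 × 9.98 = 1.30×10⁻³ Pa/m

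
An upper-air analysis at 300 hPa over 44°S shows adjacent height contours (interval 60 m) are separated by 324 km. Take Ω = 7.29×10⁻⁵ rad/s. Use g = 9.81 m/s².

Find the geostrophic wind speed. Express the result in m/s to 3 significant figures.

17.9 m/s

Coriolis parameter at 44°S:
f = 2Ω sin φ = 2 × 7.29×10⁻⁵ × sin 44° = 1.01×10⁻⁴ s⁻¹
Height gradient: |∂Z/∂n| = 60 m / 324000 m = 1.85×10⁻⁴
On a pressure surface, geostrophic balance gives V_g = (g/f)|∂Z/∂n|:
V_g = 9.81 × 1.85×10⁻⁴ / 1.01×10⁻⁴ = 17.9 m/s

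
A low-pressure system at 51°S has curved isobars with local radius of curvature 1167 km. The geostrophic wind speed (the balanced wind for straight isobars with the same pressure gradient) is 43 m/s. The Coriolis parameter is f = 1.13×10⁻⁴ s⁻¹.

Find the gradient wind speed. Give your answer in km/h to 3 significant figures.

123 km/h

Around a low, centrifugal force acts outward with Coriolis, so pressure-gradient force balances both:
(1/ρ)|∂P/∂n| = fV + V²/R  →  V² + fR·V − fR·V_g = 0
With fR = 1.13×10⁻⁴ × 1167×10³ m = 132 m/s:
V = [−fR + √((fR)² + 4 fR V_g)]/2 = [−132 + √(132² + 4×132×43)]/2 = 34.2 m/s
Subgeostrophic (V < V_g = 43 m/s), as expected around a low.
Converting: 34.2 m/s × 3.6 = 123 km/h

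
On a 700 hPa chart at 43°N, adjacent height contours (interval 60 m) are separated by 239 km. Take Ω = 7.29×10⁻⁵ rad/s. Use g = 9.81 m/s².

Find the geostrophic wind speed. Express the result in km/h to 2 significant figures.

Coriolis parameter at 43°N:
f = 2Ω sin φ = 2 × 7.29×10⁻⁵ × sin 43° = 9.94×10⁻⁵ s⁻¹
Height gradient: |∂Z/∂n| = 60 m / 239000 m = 2.51×10⁻⁴
On a pressure surface, geostrophic balance gives V_g = (g/f)|∂Z/∂n|:
V_g = 9.81 × 2.51×10⁻⁴ / 9.94×10⁻⁵ = 24.8 m/s
Converting: 24.8 m/s × 3.6 = 89 km/h

89 km/h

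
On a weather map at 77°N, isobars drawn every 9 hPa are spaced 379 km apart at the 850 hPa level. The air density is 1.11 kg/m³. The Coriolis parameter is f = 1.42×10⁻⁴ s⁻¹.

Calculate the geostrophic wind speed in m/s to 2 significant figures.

15 m/s

Pressure gradient: |∂P/∂n| = 900 Pa / 379000 m = 2.37×10⁻³ Pa/m
Geostrophic balance (pressure-gradient force = Coriolis force):
V_g = (1/(fρ)) |∂P/∂n| = 2.37×10⁻³ / (1.42×10⁻⁴ × 1.11) = 15.1 m/s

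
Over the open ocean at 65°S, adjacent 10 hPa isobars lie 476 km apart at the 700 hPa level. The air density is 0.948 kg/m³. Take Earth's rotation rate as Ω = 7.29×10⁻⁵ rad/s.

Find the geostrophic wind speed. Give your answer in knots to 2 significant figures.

33 knots

Coriolis parameter at 65°S:
f = 2Ω sin φ = 2 × 7.29×10⁻⁵ × sin 65° = 1.32×10⁻⁴ s⁻¹
Pressure gradient: |∂P/∂n| = 1000 Pa / 476000 m = 2.10×10⁻³ Pa/m
Geostrophic balance (pressure-gradient force = Coriolis force):
V_g = (1/(fρ)) |∂P/∂n| = 2.10×10⁻³ / (1.32×10⁻⁴ × 0.948) = 16.8 m/s
Converting: 16.8 m/s × 1.944 = 33 knots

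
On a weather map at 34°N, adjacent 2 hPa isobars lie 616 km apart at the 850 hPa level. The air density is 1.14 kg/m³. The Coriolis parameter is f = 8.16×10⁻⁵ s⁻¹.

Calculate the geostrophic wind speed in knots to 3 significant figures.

Pressure gradient: |∂P/∂n| = 200 Pa / 616000 m = 3.25×10⁻⁴ Pa/m
Geostrophic balance (pressure-gradient force = Coriolis force):
V_g = (1/(fρ)) |∂P/∂n| = 3.25×10⁻⁴ / (8.16×10⁻⁵ × 1.14) = 3.49 m/s
Converting: 3.49 m/s × 1.944 = 6.78 knots

6.78 knots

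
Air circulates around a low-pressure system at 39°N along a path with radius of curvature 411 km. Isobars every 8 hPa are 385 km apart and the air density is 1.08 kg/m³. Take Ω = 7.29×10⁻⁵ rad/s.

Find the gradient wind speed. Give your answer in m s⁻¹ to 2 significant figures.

Coriolis parameter at 39°N:
f = 2Ω sin φ = 2 × 7.29×10⁻⁵ × sin 39° = 9.18×10⁻⁵ s⁻¹
Pressure gradient: |∂P/∂n| = 800 Pa / 385000 m = 2.08×10⁻³ Pa/m
Geostrophic speed: V_g = |∂P/∂n|/(fρ) = 2.08×10⁻³/(9.18×10⁻⁵ × 1.08) = 21.0 m/s
Around a low, centrifugal force acts outward with Coriolis, so pressure-gradient force balances both:
(1/ρ)|∂P/∂n| = fV + V²/R  →  V² + fR·V − fR·V_g = 0
With fR = 9.18×10⁻⁵ × 411×10³ m = 37.7 m/s:
V = [−fR + √((fR)² + 4 fR V_g)]/2 = [−37.7 + √(37.7² + 4×37.7×21)]/2 = 15 m/s
Subgeostrophic (V < V_g = 21 m/s), as expected around a low.

15 m s⁻¹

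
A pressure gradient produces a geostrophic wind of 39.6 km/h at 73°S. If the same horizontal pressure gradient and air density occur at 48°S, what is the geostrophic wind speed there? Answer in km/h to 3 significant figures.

With the same pressure gradient and density, V_g ∝ 1/f ∝ 1/sin φ.
V₂ = V₁ · sin φ₁ / sin φ₂ = 39.6 × sin 73° / sin 48°
V₂ = 39.6 × 0.9563/0.7431 = 51.0 km/h

51.0 km/h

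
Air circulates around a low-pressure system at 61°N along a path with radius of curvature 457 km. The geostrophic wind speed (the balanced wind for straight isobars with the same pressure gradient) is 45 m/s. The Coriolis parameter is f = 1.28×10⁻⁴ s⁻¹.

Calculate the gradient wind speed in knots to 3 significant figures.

Around a low, centrifugal force acts outward with Coriolis, so pressure-gradient force balances both:
(1/ρ)|∂P/∂n| = fV + V²/R  →  V² + fR·V − fR·V_g = 0
With fR = 1.28×10⁻⁴ × 457×10³ m = 58.5 m/s:
V = [−fR + √((fR)² + 4 fR V_g)]/2 = [−58.5 + √(58.5² + 4×58.5×45)]/2 = 29.8 m/s
Subgeostrophic (V < V_g = 45 m/s), as expected around a low.
Converting: 29.8 m/s × 1.944 = 57.9 knots

57.9 knots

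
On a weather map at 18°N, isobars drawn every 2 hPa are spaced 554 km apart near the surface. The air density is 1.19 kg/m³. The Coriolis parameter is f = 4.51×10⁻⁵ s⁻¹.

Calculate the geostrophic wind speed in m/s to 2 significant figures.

Pressure gradient: |∂P/∂n| = 200 Pa / 554000 m = 3.61×10⁻⁴ Pa/m
Geostrophic balance (pressure-gradient force = Coriolis force):
V_g = (1/(fρ)) |∂P/∂n| = 3.61×10⁻⁴ / (4.51×10⁻⁵ × 1.19) = 6.73 m/s

6.7 m/s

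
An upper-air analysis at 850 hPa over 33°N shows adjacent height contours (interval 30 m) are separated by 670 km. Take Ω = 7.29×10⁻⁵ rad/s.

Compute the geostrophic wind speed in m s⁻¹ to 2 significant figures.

5.5 m s⁻¹

Coriolis parameter at 33°N:
f = 2Ω sin φ = 2 × 7.29×10⁻⁵ × sin 33° = 7.94×10⁻⁵ s⁻¹
Height gradient: |∂Z/∂n| = 30 m / 670000 m = 4.48×10⁻⁵
On a pressure surface, geostrophic balance gives V_g = (g/f)|∂Z/∂n|:
V_g = 9.81 × 4.48×10⁻⁵ / 7.94×10⁻⁵ = 5.53 m/s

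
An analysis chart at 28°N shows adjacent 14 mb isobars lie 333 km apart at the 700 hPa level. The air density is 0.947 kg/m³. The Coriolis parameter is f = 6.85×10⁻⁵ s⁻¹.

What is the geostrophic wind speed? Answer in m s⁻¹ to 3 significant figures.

Pressure gradient: |∂P/∂n| = 1400 Pa / 333000 m = 4.20×10⁻³ Pa/m
Geostrophic balance (pressure-gradient force = Coriolis force):
V_g = (1/(fρ)) |∂P/∂n| = 4.20×10⁻³ / (6.85×10⁻⁵ × 0.947) = 64.8 m/s

64.8 m s⁻¹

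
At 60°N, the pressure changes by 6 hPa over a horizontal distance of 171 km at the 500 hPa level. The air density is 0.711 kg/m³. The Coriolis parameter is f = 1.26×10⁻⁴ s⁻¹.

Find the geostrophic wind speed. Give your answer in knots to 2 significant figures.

Pressure gradient: |∂P/∂n| = 600 Pa / 171000 m = 3.51×10⁻³ Pa/m
Geostrophic balance (pressure-gradient force = Coriolis force):
V_g = (1/(fρ)) |∂P/∂n| = 3.51×10⁻³ / (1.26×10⁻⁴ × 0.711) = 39.2 m/s
Converting: 39.2 m/s × 1.944 = 76 knots

76 knots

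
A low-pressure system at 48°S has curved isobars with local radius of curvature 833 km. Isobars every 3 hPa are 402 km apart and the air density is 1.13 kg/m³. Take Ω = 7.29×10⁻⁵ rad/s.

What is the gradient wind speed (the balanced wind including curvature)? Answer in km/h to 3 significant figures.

Coriolis parameter at 48°S:
f = 2Ω sin φ = 2 × 7.29×10⁻⁵ × sin 48° = 1.08×10⁻⁴ s⁻¹
Pressure gradient: |∂P/∂n| = 300 Pa / 402000 m = 7.46×10⁻⁴ Pa/m
Geostrophic speed: V_g = |∂P/∂n|/(fρ) = 7.46×10⁻⁴/(1.08×10⁻⁴ × 1.13) = 6.10 m/s
Around a low, centrifugal force acts outward with Coriolis, so pressure-gradient force balances both:
(1/ρ)|∂P/∂n| = fV + V²/R  →  V² + fR·V − fR·V_g = 0
With fR = 1.08×10⁻⁴ × 833×10³ m = 90.3 m/s:
V = [−fR + √((fR)² + 4 fR V_g)]/2 = [−90.3 + √(90.3² + 4×90.3×6.1)]/2 = 5.73 m/s
Subgeostrophic (V < V_g = 6.1 m/s), as expected around a low.
Converting: 5.73 m/s × 3.6 = 20.6 km/h

20.6 km/h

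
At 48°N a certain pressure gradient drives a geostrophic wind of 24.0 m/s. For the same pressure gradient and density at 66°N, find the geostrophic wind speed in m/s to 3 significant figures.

With the same pressure gradient and density, V_g ∝ 1/f ∝ 1/sin φ.
V₂ = V₁ · sin φ₁ / sin φ₂ = 24.0 × sin 48° / sin 66°
V₂ = 24.0 × 0.7431/0.9135 = 19.5 m/s

19.5 m/s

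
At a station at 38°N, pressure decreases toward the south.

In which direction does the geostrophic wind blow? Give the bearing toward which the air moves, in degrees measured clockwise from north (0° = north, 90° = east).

The pressure-gradient force points toward the south (bearing 180°).
Geostrophic balance: in the Northern Hemisphere the Coriolis force deflects motion to the right, so the geostrophic wind blows 90° to the right of the pressure-gradient force (low pressure on the left).
Rotating 180° by 90° clockwise gives 270° — the wind blows toward the west.

270°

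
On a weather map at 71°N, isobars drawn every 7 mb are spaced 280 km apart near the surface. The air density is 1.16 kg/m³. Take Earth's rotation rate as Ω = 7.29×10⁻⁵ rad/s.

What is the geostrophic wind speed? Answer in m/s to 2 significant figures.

16 m/s

Coriolis parameter at 71°N:
f = 2Ω sin φ = 2 × 7.29×10⁻⁵ × sin 71° = 1.38×10⁻⁴ s⁻¹
Pressure gradient: |∂P/∂n| = 700 Pa / 280000 m = 2.50×10⁻³ Pa/m
Geostrophic balance (pressure-gradient force = Coriolis force):
V_g = (1/(fρ)) |∂P/∂n| = 2.50×10⁻³ / (1.38×10⁻⁴ × 1.16) = 15.6 m/s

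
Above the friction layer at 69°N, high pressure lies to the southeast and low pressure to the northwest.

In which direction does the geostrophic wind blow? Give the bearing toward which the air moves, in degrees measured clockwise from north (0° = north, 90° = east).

The pressure-gradient force points toward the northwest (bearing 315°).
Geostrophic balance: in the Northern Hemisphere the Coriolis force deflects motion to the right, so the geostrophic wind blows 90° to the right of the pressure-gradient force (low pressure on the left).
Rotating 315° by 90° clockwise gives 045° — the wind blows toward the northeast.

045°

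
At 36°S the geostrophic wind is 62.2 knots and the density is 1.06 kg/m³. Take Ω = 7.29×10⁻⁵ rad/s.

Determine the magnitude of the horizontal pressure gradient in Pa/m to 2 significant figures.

Coriolis parameter at 36°S:
f = 2Ω sin φ = 2 × 7.29×10⁻⁵ × sin 36° = 8.57×10⁻⁵ s⁻¹
Wind speed in SI: 62.2 knots = 32.0 m/s
Geostrophic balance rearranged: |∂P/∂n| = f ρ V_g
|∂P/∂n| = 8.57×10⁻⁵ × 1.06 × 32.0 = 2.91×10⁻³ Pa/m

2.9×10⁻³ Pa/m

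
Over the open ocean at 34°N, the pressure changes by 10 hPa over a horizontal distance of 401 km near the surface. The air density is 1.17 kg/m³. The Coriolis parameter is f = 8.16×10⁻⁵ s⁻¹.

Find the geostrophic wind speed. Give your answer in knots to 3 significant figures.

Pressure gradient: |∂P/∂n| = 1000 Pa / 401000 m = 2.49×10⁻³ Pa/m
Geostrophic balance (pressure-gradient force = Coriolis force):
V_g = (1/(fρ)) |∂P/∂n| = 2.49×10⁻³ / (8.16×10⁻⁵ × 1.17) = 26.1 m/s
Converting: 26.1 m/s × 1.944 = 50.8 knots

50.8 knots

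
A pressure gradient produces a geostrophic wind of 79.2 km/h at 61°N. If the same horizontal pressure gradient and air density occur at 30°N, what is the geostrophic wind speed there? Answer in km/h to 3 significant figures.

139 km/h

With the same pressure gradient and density, V_g ∝ 1/f ∝ 1/sin φ.
V₂ = V₁ · sin φ₁ / sin φ₂ = 79.2 × sin 61° / sin 30°
V₂ = 79.2 × 0.8746/0.5000 = 139 km/h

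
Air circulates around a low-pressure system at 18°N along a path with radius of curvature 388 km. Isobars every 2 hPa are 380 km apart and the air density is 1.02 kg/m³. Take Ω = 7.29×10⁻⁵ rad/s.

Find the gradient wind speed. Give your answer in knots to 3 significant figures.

Coriolis parameter at 18°N:
f = 2Ω sin φ = 2 × 7.29×10⁻⁵ × sin 18° = 4.51×10⁻⁵ s⁻¹
Pressure gradient: |∂P/∂n| = 200 Pa / 380000 m = 5.26×10⁻⁴ Pa/m
Geostrophic speed: V_g = |∂P/∂n|/(fρ) = 5.26×10⁻⁴/(4.51×10⁻⁵ × 1.02) = 11.5 m/s
Around a low, centrifugal force acts outward with Coriolis, so pressure-gradient force balances both:
(1/ρ)|∂P/∂n| = fV + V²/R  →  V² + fR·V − fR·V_g = 0
With fR = 4.51×10⁻⁵ × 388×10³ m = 17.5 m/s:
V = [−fR + √((fR)² + 4 fR V_g)]/2 = [−17.5 + √(17.5² + 4×17.5×11.5)]/2 = 7.89 m/s
Subgeostrophic (V < V_g = 11.5 m/s), as expected around a low.
Converting: 7.89 m/s × 1.944 = 15.3 knots

15.3 knots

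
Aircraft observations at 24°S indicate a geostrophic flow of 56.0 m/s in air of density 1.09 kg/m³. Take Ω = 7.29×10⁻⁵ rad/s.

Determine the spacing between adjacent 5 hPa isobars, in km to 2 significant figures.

140 km

Coriolis parameter at 24°S:
f = 2Ω sin φ = 2 × 7.29×10⁻⁵ × sin 24° = 5.93×10⁻⁵ s⁻¹
Geostrophic balance rearranged: |∂P/∂n| = f ρ V_g
|∂P/∂n| = 5.93×10⁻⁵ × 1.09 × 56.0 = 3.62×10⁻³ Pa/m
Isobar spacing: Δn = ΔP/|∂P/∂n| = 500 Pa / 3.62×10⁻³ Pa/m = 138129 m ≈ 140 km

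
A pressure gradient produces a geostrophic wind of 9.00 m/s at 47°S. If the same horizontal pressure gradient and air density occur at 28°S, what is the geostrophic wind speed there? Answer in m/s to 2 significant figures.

With the same pressure gradient and density, V_g ∝ 1/f ∝ 1/sin φ.
V₂ = V₁ · sin φ₁ / sin φ₂ = 9.00 × sin 47° / sin 28°
V₂ = 9.00 × 0.7314/0.4695 = 14 m/s

14 m/s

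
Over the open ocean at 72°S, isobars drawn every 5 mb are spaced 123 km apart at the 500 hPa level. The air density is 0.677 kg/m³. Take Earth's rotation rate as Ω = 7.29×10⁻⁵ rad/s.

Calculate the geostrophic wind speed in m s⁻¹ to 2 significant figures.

Coriolis parameter at 72°S:
f = 2Ω sin φ = 2 × 7.29×10⁻⁵ × sin 72° = 1.39×10⁻⁴ s⁻¹
Pressure gradient: |∂P/∂n| = 500 Pa / 123000 m = 4.07×10⁻³ Pa/m
Geostrophic balance (pressure-gradient force = Coriolis force):
V_g = (1/(fρ)) |∂P/∂n| = 4.07×10⁻³ / (1.39×10⁻⁴ × 0.677) = 43.3 m/s

43 m s⁻¹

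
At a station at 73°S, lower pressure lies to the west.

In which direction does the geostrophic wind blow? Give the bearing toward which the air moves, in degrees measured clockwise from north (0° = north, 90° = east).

180°

The pressure-gradient force points toward the west (bearing 270°).
Geostrophic balance: in the Southern Hemisphere the Coriolis force deflects motion to the left, so the geostrophic wind blows 90° to the left of the pressure-gradient force (low pressure on the right).
Rotating 270° by 90° counterclockwise gives 180° — the wind blows toward the south.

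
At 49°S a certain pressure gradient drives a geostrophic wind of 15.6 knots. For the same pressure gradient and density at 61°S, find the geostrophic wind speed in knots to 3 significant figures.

13.5 knots

With the same pressure gradient and density, V_g ∝ 1/f ∝ 1/sin φ.
V₂ = V₁ · sin φ₁ / sin φ₂ = 15.6 × sin 49° / sin 61°
V₂ = 15.6 × 0.7547/0.8746 = 13.5 knots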